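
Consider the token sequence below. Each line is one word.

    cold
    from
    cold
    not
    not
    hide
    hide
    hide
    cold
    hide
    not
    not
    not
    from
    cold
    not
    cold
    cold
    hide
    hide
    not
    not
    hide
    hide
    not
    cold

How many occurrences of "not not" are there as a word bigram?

4

Scanning the 25 overlapping bigram windows for "not not":
  position 4–5: not not
  position 11–12: not not
  position 12–13: not not
  position 21–22: not not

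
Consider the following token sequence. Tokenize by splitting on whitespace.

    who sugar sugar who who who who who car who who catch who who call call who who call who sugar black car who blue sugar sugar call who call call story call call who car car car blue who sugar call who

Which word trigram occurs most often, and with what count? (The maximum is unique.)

"who who who", 3 times

Trigram frequencies (highest first):
  who who who: 3
  who who call: 2
  who call call: 2
  call call who: 2
  sugar call who: 2
  who sugar sugar: 1
  … (29 more, each ≤ 1)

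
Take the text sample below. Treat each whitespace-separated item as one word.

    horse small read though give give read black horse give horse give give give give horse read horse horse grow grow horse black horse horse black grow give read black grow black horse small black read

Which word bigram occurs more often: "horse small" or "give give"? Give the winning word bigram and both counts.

"horse small": 2 occurrences
"give give": 4 occurrences

"give give" (4 vs 2)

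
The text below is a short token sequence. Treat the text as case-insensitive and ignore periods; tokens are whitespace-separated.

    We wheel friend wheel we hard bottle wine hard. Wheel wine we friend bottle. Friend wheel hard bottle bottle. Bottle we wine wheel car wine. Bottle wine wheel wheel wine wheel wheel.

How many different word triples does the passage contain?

29

32 tokens → 30 trigram windows in total.
Repeated trigrams (each contributes count−1 duplicates):
  wine wheel wheel: 2
1 duplicate windows → 30 − 1 = 29 distinct.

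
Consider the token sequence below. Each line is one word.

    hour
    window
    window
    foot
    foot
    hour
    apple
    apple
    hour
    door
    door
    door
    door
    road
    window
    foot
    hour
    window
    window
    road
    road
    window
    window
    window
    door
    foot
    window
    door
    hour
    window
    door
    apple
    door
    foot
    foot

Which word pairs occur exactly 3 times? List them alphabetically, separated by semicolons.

Bigram counts meeting the condition (exactly 3 times):
  door door: 3
  hour window: 3
  window door: 3

door door; hour window; window door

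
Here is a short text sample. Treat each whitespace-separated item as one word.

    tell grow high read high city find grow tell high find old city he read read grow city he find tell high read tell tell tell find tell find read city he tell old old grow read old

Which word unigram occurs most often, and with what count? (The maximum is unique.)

"tell", 8 times

Unigram frequencies (highest first):
  tell: 8
  read: 6
  find: 5
  grow: 4
  high: 4
  city: 4
  … (2 more, each ≤ 4)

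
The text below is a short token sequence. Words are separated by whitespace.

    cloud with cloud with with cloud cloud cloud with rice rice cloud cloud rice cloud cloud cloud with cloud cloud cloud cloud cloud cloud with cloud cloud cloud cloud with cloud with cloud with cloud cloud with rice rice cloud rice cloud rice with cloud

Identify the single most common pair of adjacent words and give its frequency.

Bigram frequencies (highest first):
  cloud cloud: 14
  cloud with: 9
  with cloud: 8
  rice cloud: 4
  cloud rice: 3
  with rice: 2
  … (3 more, each ≤ 2)

"cloud cloud", 14 times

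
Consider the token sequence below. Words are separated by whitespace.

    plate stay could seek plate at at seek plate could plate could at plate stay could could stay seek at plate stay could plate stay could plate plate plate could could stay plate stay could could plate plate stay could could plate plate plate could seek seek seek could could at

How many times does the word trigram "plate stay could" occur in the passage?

6

Scanning the 49 overlapping trigram windows for "plate stay could":
  position 1–3: plate stay could
  position 14–16: plate stay could
  position 21–23: plate stay could
  position 24–26: plate stay could
  position 33–35: plate stay could
  position 38–40: plate stay could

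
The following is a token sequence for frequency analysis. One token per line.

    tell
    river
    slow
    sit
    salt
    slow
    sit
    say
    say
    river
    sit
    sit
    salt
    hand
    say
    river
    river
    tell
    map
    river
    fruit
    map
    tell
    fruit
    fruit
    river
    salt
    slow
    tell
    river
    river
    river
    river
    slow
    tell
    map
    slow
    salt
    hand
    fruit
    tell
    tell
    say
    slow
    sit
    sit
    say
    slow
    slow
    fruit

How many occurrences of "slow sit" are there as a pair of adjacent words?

Scanning the 49 overlapping bigram windows for "slow sit":
  position 3–4: slow sit
  position 6–7: slow sit
  position 44–45: slow sit

3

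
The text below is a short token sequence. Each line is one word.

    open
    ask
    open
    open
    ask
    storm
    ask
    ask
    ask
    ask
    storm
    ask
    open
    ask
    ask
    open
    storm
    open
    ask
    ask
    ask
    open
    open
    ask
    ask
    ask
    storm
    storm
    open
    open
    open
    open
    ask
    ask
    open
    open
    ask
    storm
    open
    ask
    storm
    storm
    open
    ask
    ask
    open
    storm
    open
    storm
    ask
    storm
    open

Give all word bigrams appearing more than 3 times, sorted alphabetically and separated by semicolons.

ask ask; ask open; ask storm; open ask; open open; storm open

Bigram counts meeting the condition (more than 3 times):
  ask ask: 10
  ask open: 6
  ask storm: 6
  open ask: 9
  open open: 6
  storm open: 6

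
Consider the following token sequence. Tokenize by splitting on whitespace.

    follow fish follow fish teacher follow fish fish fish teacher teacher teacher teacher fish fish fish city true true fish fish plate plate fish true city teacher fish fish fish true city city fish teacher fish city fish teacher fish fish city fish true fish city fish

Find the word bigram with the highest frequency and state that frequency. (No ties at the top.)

Bigram frequencies (highest first):
  fish fish: 8
  fish teacher: 4
  teacher fish: 4
  fish city: 4
  city fish: 4
  follow fish: 3
  … (13 more, each ≤ 3)

"fish fish", 8 times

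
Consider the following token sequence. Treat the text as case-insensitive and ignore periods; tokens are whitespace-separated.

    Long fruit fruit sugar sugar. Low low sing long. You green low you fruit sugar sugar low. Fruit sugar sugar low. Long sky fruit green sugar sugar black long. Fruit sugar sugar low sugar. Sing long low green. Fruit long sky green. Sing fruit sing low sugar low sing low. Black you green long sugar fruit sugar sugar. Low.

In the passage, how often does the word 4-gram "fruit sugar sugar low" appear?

Scanning the 56 overlapping 4-gram windows for "fruit sugar sugar low":
  position 3–6: fruit sugar sugar low
  position 14–17: fruit sugar sugar low
  position 18–21: fruit sugar sugar low
  position 30–33: fruit sugar sugar low
  position 56–59: fruit sugar sugar low

5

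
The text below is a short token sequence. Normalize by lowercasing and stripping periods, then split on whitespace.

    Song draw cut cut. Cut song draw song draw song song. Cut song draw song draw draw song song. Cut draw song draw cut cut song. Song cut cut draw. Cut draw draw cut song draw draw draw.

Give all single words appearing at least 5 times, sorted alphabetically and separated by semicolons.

cut; draw; song

Unigram counts meeting the condition (at least 5 times):
  cut: 11
  draw: 14
  song: 13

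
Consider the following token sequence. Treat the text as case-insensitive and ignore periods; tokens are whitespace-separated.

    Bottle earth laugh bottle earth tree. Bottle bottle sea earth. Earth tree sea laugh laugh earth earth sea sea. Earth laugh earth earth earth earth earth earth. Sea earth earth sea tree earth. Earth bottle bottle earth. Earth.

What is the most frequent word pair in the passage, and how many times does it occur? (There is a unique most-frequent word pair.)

"earth earth", 10 times

Bigram frequencies (highest first):
  earth earth: 10
  bottle earth: 3
  sea earth: 3
  earth sea: 3
  earth laugh: 2
  earth tree: 2
  … (12 more, each ≤ 2)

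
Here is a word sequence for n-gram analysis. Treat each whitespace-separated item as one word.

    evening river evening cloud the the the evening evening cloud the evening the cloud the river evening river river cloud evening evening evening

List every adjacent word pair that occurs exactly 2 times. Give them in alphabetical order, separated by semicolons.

evening cloud; evening river; river evening; the evening; the the

Bigram counts meeting the condition (exactly 2 times):
  evening cloud: 2
  evening river: 2
  river evening: 2
  the evening: 2
  the the: 2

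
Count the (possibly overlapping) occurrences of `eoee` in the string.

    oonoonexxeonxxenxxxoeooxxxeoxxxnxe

0

Sliding a length-4 window over the 34 characters (31 positions):
  (no match at any position)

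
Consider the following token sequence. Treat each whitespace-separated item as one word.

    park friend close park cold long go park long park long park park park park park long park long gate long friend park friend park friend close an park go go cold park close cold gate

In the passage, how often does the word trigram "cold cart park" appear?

Scanning the 34 overlapping trigram windows for "cold cart park":
  (none found)

0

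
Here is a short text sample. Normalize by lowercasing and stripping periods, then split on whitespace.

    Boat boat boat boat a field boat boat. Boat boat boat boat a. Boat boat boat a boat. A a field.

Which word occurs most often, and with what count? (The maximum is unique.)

Unigram frequencies (highest first):
  boat: 14
  a: 5
  field: 2

"boat", 14 times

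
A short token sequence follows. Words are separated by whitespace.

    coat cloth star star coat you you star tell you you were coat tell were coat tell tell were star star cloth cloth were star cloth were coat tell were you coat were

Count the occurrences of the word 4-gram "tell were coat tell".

Scanning the 30 overlapping 4-gram windows for "tell were coat tell":
  position 14–17: tell were coat tell

1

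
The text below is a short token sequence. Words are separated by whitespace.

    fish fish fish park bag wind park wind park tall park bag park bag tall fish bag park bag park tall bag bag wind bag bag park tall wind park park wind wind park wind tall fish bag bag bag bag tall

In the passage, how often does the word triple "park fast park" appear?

Scanning the 40 overlapping trigram windows for "park fast park":
  (none found)

0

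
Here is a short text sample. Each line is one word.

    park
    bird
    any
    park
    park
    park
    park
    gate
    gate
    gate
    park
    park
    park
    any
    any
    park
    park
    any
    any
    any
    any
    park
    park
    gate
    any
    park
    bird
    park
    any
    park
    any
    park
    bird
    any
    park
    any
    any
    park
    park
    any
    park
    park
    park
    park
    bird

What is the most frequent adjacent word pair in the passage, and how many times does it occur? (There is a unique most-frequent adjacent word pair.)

Bigram frequencies (highest first):
  park park: 11
  any park: 9
  park any: 6
  any any: 5
  park bird: 4
  bird any: 2
  … (5 more, each ≤ 2)

"park park", 11 times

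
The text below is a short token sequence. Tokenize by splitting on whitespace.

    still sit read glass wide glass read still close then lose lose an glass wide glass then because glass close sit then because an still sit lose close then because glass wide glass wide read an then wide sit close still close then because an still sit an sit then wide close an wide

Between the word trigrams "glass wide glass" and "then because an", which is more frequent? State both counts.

"glass wide glass" (3 vs 2)

"glass wide glass": 3 occurrences
"then because an": 2 occurrences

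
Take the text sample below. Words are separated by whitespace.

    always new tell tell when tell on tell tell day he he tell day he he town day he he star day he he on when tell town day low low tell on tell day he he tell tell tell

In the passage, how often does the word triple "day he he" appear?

5

Scanning the 38 overlapping trigram windows for "day he he":
  position 10–12: day he he
  position 14–16: day he he
  position 18–20: day he he
  position 22–24: day he he
  position 35–37: day he he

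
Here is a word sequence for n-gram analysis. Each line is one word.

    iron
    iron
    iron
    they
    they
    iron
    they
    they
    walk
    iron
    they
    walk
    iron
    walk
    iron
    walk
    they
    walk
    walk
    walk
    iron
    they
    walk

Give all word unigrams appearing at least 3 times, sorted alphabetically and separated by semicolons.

iron; they; walk

Unigram counts meeting the condition (at least 3 times):
  iron: 8
  they: 7
  walk: 8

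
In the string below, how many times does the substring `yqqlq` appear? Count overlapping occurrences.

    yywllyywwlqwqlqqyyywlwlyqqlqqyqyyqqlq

2

Sliding a length-5 window over the 37 characters (33 positions):
  position 24–28: yqqlq
  position 33–37: yqqlq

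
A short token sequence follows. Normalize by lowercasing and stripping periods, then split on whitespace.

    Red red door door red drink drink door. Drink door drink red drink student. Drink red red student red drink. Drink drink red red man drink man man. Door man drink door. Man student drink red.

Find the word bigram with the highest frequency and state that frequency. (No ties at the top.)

Bigram frequencies (highest first):
  drink red: 4
  red red: 3
  red drink: 3
  drink drink: 3
  drink door: 3
  door drink: 2
  … (14 more, each ≤ 2)

"drink red", 4 times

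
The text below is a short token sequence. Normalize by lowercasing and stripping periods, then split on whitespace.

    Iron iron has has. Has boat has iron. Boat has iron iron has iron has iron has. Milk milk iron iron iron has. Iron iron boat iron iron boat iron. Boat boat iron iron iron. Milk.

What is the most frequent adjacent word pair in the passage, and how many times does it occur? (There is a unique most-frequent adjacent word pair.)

"iron iron", 8 times

Bigram frequencies (highest first):
  iron iron: 8
  iron has: 5
  has iron: 5
  iron boat: 4
  boat iron: 3
  has has: 2
  … (7 more, each ≤ 2)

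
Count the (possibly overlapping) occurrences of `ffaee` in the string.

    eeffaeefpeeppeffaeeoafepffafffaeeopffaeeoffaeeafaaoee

5

Sliding a length-5 window over the 53 characters (49 positions):
  position 3–7: ffaee
  position 15–19: ffaee
  position 29–33: ffaee
  position 36–40: ffaee
  position 42–46: ffaee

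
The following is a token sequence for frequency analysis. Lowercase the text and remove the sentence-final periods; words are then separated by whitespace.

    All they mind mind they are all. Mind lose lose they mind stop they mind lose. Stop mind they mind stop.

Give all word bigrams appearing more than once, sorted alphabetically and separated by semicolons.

Bigram counts meeting the condition (more than once):
  mind lose: 2
  mind stop: 2
  mind they: 2
  they mind: 4

mind lose; mind stop; mind they; they mind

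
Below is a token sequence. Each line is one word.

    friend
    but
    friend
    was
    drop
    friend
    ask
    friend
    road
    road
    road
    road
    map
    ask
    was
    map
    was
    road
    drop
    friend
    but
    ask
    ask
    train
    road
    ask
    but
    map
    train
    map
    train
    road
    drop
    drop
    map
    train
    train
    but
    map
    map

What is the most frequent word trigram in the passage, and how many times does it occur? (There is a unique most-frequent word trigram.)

"road road road", 2 times

Trigram frequencies (highest first):
  road road road: 2
  friend but friend: 1
  but friend was: 1
  friend was drop: 1
  was drop friend: 1
  drop friend ask: 1
  … (31 more, each ≤ 1)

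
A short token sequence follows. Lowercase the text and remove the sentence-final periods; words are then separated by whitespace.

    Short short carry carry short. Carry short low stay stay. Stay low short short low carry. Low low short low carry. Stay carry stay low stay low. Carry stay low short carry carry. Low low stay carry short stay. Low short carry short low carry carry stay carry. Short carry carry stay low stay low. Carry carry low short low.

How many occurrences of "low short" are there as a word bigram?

5

Scanning the 59 overlapping bigram windows for "low short":
  position 12–13: low short
  position 18–19: low short
  position 30–31: low short
  position 40–41: low short
  position 58–59: low short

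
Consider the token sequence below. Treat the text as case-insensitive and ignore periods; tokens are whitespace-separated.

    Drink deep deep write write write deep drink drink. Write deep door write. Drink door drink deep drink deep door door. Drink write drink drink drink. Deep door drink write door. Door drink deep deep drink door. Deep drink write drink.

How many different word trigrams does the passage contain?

41 tokens → 39 trigram windows in total.
Repeated trigrams (each contributes count−1 duplicates):
  door door drink: 2
  door drink deep: 2
  door drink write: 2
  drink deep deep: 2
  drink deep door: 2
  drink write drink: 2
6 duplicate windows → 39 − 6 = 33 distinct.

33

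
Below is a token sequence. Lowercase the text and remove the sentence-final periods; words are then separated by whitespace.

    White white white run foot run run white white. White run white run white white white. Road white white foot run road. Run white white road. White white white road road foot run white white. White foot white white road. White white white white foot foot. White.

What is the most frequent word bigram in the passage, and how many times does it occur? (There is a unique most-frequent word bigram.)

Bigram frequencies (highest first):
  white white: 16
  run white: 5
  white road: 4
  white run: 3
  foot run: 3
  road white: 3
  … (9 more, each ≤ 3)

"white white", 16 times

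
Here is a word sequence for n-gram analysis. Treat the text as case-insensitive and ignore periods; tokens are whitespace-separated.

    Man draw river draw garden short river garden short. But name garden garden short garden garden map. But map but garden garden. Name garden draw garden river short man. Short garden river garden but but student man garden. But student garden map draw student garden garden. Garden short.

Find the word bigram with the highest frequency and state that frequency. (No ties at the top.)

Bigram frequencies (highest first):
  garden garden: 5
  garden short: 4
  draw garden: 2
  river garden: 2
  name garden: 2
  short garden: 2
  … (24 more, each ≤ 2)

"garden garden", 5 times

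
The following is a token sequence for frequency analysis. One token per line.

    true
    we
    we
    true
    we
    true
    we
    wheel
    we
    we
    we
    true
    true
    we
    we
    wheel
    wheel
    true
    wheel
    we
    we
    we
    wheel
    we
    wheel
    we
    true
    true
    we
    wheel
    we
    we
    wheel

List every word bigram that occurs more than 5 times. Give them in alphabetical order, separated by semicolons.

Bigram counts meeting the condition (more than 5 times):
  we we: 7
  we wheel: 6

we we; we wheel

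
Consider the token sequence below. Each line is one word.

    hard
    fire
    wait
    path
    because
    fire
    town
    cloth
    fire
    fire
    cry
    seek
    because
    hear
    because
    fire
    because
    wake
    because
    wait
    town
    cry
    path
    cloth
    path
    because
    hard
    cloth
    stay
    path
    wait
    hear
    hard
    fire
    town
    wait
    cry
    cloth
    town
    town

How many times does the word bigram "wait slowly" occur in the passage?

Scanning the 39 overlapping bigram windows for "wait slowly":
  (none found)

0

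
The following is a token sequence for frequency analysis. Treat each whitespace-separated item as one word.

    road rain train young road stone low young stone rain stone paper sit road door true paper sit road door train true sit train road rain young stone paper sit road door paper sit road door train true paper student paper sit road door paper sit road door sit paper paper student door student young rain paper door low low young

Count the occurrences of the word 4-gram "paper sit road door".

6

Scanning the 58 overlapping 4-gram windows for "paper sit road door":
  position 12–15: paper sit road door
  position 17–20: paper sit road door
  position 29–32: paper sit road door
  position 33–36: paper sit road door
  position 41–44: paper sit road door
  position 45–48: paper sit road door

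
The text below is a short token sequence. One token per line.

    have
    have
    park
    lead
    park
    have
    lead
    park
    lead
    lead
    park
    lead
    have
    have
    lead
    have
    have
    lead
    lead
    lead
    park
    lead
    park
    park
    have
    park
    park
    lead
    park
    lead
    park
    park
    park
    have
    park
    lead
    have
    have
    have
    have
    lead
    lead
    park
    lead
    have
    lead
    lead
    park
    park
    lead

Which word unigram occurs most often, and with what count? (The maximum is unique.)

"lead", 19 times

Unigram frequencies (highest first):
  lead: 19
  park: 17
  have: 14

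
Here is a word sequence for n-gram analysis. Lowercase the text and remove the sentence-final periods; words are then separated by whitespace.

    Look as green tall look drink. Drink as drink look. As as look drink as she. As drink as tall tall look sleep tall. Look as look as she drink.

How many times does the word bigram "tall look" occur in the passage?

Scanning the 29 overlapping bigram windows for "tall look":
  position 4–5: tall look
  position 21–22: tall look
  position 24–25: tall look

3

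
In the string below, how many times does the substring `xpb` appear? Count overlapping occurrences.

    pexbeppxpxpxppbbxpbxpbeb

2

Sliding a length-3 window over the 24 characters (22 positions):
  position 17–19: xpb
  position 20–22: xpb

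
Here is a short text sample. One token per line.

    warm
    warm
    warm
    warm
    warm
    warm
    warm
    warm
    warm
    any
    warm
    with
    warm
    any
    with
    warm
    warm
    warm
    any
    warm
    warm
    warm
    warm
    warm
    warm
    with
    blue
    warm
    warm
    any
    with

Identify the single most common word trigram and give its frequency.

Trigram frequencies (highest first):
  warm warm warm: 12
  warm warm any: 3
  warm any warm: 2
  warm any with: 2
  any warm with: 1
  warm with warm: 1
  … (8 more, each ≤ 1)

"warm warm warm", 12 times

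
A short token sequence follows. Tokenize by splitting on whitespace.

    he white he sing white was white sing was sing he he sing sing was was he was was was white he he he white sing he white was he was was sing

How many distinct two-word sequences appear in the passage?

33 tokens → 32 bigram windows in total.
Repeated bigrams (each contributes count−1 duplicates):
  was was: 4
  he he: 3
  he white: 3
  he sing: 2
  he was: 2
  sing he: 2
  sing was: 2
  was he: 2
  … (5 more repeated)
17 duplicate windows → 32 − 17 = 15 distinct.

15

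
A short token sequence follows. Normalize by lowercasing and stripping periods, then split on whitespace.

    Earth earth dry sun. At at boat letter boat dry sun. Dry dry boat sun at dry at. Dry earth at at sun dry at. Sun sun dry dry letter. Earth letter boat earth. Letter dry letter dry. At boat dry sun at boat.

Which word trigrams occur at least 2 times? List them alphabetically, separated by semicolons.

boat dry sun; dry sun at; sun dry dry

Trigram counts meeting the condition (at least 2 times):
  boat dry sun: 2
  dry sun at: 2
  sun dry dry: 2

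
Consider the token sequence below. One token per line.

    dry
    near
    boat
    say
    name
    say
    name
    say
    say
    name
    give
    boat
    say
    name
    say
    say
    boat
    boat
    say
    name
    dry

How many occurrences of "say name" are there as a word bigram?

Scanning the 20 overlapping bigram windows for "say name":
  position 4–5: say name
  position 6–7: say name
  position 9–10: say name
  position 13–14: say name
  position 19–20: say name

5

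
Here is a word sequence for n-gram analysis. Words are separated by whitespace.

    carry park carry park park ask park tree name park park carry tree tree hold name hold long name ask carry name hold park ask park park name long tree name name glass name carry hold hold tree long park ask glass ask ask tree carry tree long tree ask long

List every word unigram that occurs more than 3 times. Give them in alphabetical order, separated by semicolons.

ask; carry; hold; long; name; park; tree

Unigram counts meeting the condition (more than 3 times):
  ask: 7
  carry: 6
  hold: 5
  long: 5
  name: 8
  park: 10
  tree: 8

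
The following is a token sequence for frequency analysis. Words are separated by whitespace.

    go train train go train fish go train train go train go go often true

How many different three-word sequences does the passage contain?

10

15 tokens → 13 trigram windows in total.
Repeated trigrams (each contributes count−1 duplicates):
  go train train: 2
  train go train: 2
  train train go: 2
3 duplicate windows → 13 − 3 = 10 distinct.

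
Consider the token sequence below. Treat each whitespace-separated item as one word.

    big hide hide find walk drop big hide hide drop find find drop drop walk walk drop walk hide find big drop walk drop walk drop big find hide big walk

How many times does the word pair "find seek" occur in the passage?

Scanning the 30 overlapping bigram windows for "find seek":
  (none found)

0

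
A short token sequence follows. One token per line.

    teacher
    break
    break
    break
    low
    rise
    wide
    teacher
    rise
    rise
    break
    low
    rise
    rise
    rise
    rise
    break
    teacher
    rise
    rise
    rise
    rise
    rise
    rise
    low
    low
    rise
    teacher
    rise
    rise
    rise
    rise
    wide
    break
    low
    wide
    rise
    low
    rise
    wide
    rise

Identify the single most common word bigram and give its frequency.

"rise rise", 12 times

Bigram frequencies (highest first):
  rise rise: 12
  low rise: 4
  break low: 3
  rise wide: 3
  teacher rise: 3
  break break: 2
  … (10 more, each ≤ 2)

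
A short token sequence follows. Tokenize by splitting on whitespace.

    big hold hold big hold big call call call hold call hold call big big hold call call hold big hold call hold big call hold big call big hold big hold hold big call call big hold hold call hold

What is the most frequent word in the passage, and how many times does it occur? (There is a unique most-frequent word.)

Unigram frequencies (highest first):
  hold: 16
  call: 13
  big: 12

"hold", 16 times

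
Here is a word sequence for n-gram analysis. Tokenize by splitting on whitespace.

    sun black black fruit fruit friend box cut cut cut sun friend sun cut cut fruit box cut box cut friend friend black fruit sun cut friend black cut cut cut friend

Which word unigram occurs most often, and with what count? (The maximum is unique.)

"cut", 11 times

Unigram frequencies (highest first):
  cut: 11
  friend: 6
  sun: 4
  black: 4
  fruit: 4
  box: 3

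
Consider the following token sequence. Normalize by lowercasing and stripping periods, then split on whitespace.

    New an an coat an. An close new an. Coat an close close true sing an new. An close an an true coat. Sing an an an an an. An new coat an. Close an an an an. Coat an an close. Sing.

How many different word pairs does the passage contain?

17

43 tokens → 42 bigram windows in total.
Repeated bigrams (each contributes count−1 duplicates):
  an an: 12
  an close: 5
  coat an: 4
  an coat: 3
  new an: 3
  an new: 2
  close an: 2
  sing an: 2
25 duplicate windows → 42 − 25 = 17 distinct.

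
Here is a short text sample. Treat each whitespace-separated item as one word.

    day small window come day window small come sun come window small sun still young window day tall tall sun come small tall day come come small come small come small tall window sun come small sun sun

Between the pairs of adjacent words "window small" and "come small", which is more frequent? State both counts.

"window small": 2 occurrences
"come small": 5 occurrences

"come small" (5 vs 2)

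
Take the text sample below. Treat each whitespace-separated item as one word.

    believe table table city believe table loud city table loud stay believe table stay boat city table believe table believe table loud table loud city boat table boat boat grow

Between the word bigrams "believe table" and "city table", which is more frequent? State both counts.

"believe table": 5 occurrences
"city table": 2 occurrences

"believe table" (5 vs 2)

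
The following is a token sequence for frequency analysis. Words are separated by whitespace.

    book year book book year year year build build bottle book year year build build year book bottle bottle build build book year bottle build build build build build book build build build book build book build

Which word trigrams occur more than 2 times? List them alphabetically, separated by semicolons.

build book build; build build book; build build build

Trigram counts meeting the condition (more than 2 times):
  build book build: 3
  build build book: 3
  build build build: 4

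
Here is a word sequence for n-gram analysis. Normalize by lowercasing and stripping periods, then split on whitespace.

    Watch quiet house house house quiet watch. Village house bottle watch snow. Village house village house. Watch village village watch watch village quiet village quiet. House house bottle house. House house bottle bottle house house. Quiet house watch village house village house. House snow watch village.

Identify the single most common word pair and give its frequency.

Bigram frequencies (highest first):
  house house: 7
  watch village: 5
  village house: 5
  quiet house: 3
  house bottle: 3
  house quiet: 2
  … (16 more, each ≤ 2)

"house house", 7 times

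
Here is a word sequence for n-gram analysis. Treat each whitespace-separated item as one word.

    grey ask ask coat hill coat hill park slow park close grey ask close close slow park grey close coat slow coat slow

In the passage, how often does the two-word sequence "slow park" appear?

Scanning the 22 overlapping bigram windows for "slow park":
  position 9–10: slow park
  position 16–17: slow park

2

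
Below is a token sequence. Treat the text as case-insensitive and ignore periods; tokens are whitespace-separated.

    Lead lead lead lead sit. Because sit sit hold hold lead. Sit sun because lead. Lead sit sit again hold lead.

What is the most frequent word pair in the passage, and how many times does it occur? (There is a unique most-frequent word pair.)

Bigram frequencies (highest first):
  lead lead: 4
  lead sit: 3
  sit sit: 2
  hold lead: 2
  sit because: 1
  because sit: 1
  … (7 more, each ≤ 1)

"lead lead", 4 times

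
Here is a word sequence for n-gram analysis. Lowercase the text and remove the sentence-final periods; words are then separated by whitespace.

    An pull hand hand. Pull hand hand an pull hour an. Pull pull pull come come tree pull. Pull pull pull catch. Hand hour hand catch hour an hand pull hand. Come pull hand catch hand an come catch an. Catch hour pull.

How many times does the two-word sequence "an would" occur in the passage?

0

Scanning the 42 overlapping bigram windows for "an would":
  (none found)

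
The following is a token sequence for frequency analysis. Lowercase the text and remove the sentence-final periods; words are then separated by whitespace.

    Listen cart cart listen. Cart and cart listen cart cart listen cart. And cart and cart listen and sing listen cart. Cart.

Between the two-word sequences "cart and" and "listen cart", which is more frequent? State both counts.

"listen cart" (5 vs 3)

"cart and": 3 occurrences
"listen cart": 5 occurrences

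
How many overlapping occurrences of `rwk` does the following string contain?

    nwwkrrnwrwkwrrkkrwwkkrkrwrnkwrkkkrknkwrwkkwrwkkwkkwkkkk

Sliding a length-3 window over the 55 characters (53 positions):
  position 9–11: rwk
  position 39–41: rwk
  position 44–46: rwk

3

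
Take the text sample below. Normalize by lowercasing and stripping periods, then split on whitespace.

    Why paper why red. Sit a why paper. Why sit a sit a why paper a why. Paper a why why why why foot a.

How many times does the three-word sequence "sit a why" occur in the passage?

Scanning the 23 overlapping trigram windows for "sit a why":
  position 5–7: sit a why
  position 12–14: sit a why

2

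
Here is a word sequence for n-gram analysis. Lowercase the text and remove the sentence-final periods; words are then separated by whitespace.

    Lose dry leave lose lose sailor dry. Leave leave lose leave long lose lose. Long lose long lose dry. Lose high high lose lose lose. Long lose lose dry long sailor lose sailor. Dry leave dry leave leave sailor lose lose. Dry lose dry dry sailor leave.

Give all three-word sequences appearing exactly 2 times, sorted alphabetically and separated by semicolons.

dry leave leave; long lose lose; lose dry lose; lose lose dry; lose lose long; lose sailor dry; sailor dry leave

Trigram counts meeting the condition (exactly 2 times):
  dry leave leave: 2
  long lose lose: 2
  lose dry lose: 2
  lose lose dry: 2
  lose lose long: 2
  lose sailor dry: 2
  sailor dry leave: 2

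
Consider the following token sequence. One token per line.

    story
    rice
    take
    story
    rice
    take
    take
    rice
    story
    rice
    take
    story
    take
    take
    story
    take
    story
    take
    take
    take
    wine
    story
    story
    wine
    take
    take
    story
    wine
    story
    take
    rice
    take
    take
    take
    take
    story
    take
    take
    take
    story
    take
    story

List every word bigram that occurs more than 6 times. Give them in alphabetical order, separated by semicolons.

take story; take take

Bigram counts meeting the condition (more than 6 times):
  take story: 8
  take take: 10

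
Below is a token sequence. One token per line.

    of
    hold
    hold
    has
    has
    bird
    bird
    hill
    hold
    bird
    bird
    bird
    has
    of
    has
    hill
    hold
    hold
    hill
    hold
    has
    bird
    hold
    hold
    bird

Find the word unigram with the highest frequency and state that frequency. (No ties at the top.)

Unigram frequencies (highest first):
  hold: 8
  bird: 7
  has: 5
  hill: 3
  of: 2

"hold", 8 times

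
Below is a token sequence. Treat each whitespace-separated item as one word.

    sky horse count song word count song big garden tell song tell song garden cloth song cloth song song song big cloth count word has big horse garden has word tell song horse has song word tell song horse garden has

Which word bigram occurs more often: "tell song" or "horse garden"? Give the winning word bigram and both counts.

"tell song": 4 occurrences
"horse garden": 2 occurrences

"tell song" (4 vs 2)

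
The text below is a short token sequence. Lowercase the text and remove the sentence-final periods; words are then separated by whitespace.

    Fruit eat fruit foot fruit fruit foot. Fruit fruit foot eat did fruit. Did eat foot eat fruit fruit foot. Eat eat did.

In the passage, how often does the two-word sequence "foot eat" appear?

3

Scanning the 22 overlapping bigram windows for "foot eat":
  position 10–11: foot eat
  position 16–17: foot eat
  position 20–21: foot eat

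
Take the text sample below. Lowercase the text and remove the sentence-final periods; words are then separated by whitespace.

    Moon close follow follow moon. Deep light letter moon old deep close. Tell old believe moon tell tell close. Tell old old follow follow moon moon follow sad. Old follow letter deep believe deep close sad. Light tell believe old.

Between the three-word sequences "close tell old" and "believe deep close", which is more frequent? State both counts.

"close tell old": 2 occurrences
"believe deep close": 1 occurrence

"close tell old" (2 vs 1)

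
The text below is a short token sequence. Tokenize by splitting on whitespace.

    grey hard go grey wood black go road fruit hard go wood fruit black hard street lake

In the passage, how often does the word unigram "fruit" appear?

2

Scanning the 17 tokens for "fruit":
  position 9: fruit
  position 13: fruit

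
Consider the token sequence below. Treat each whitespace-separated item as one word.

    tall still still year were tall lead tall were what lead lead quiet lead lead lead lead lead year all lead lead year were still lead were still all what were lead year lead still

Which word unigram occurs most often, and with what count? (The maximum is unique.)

Unigram frequencies (highest first):
  lead: 13
  still: 5
  were: 5
  year: 4
  tall: 3
  what: 2
  … (2 more, each ≤ 2)

"lead", 13 times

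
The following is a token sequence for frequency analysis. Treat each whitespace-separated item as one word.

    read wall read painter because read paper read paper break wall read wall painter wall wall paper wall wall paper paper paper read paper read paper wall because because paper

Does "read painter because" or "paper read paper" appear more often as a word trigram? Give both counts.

"read painter because": 1 occurrence
"paper read paper": 3 occurrences

"paper read paper" (3 vs 1)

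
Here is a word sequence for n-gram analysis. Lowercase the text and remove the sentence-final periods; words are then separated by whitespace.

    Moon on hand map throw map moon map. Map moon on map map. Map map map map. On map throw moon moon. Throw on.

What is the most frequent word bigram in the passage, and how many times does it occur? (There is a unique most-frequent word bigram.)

Bigram frequencies (highest first):
  map map: 6
  moon on: 2
  map throw: 2
  map moon: 2
  on map: 2
  on hand: 1
  … (8 more, each ≤ 1)

"map map", 6 times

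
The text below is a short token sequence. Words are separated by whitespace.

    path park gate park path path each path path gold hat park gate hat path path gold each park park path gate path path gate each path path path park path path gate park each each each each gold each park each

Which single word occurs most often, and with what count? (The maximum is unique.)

Unigram frequencies (highest first):
  path: 15
  each: 9
  park: 8
  gate: 5
  gold: 3
  hat: 2

"path", 15 times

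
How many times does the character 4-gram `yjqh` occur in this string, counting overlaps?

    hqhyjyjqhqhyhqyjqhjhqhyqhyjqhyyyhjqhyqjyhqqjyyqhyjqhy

4

Sliding a length-4 window over the 53 characters (50 positions):
  position 6–9: yjqh
  position 15–18: yjqh
  position 26–29: yjqh
  position 49–52: yjqh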